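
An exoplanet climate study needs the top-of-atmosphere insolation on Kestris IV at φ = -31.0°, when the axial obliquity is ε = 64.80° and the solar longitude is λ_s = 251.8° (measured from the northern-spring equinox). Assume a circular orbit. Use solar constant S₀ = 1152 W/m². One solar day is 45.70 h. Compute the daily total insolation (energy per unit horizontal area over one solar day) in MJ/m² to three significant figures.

83.9 MJ/m²

Solar declination: sin δ = sin ε · sin λ_s = sin 64.80° × sin 251.8° = -0.85956, so δ = -59.267°.
cos H₀ = −tan(-31.0°) tan(-59.267°) = -1.0106 ≤ −1 ⇒ polar day, H₀ = π.
Bracket: H₀ sin φ sin δ + cos φ cos δ sin H₀ = 3.1416×-0.51504×-0.85956 + 0.85717×0.51103×0.00000 = 1.390811 + 0.000000 = 1.390811.
Q̄ = (S₀/π) × [bracket] = (1152/π) × 1.390811 = 510.00 W/m².
Daily total = Q̄ × 45.70 h × 3600 s/h = 510.00 × 45.70 × 3600 / 10⁶ = 83.91 MJ/m².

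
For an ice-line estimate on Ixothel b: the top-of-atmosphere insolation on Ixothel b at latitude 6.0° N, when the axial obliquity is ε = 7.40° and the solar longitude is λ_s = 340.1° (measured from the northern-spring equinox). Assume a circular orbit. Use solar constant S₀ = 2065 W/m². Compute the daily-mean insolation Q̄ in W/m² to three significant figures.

Q̄ ≈ 648 W/m²

Solar declination: sin δ = sin ε · sin λ_s = sin 7.40° × sin 340.1° = -0.04384, so δ = -2.513°.
cos H₀ = −tan(+6.0°) tan(-2.513°) = 0.0046, H₀ = 1.5662 rad.
Bracket: H₀ sin φ sin δ + cos φ cos δ sin H₀ = 1.5662×0.10453×-0.04384 + 0.99452×0.99904×0.99999 = -0.007177 + 0.993555 = 0.986378.
Q̄ = (S₀/π) × [bracket] = (2065/π) × 0.986378 = 648.4 W/m².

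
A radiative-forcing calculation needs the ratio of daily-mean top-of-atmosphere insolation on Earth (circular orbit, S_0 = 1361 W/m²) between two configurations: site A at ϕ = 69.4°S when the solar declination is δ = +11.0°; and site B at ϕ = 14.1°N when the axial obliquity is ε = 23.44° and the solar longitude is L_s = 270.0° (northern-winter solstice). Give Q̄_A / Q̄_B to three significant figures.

— Configuration A (ϕ=-69.4°):
cos h₀ = −tan(-69.4°) tan(+11.000°) = 0.5171, h₀ = 1.0273 rad.
Bracket: h₀ sin ϕ sin δ + cos ϕ cos δ sin h₀ = 1.0273×-0.93606×0.19081 + 0.35184×0.98163×0.85590 = -0.183486 + 0.295608 = 0.112122.
Q̄ = (S_0/π) × [bracket] = (1361/π) × 0.112122 = 48.573 W/m².
— Configuration B (ϕ=+14.1°):
Solar declination: sin δ = sin ε · sin L_s = sin 23.44° × sin 270.0° = -0.39779, so δ = -23.440°.
cos h₀ = −tan(+14.1°) tan(-23.440°) = 0.1089, h₀ = 1.4617 rad.
Bracket: h₀ sin ϕ sin δ + cos ϕ cos δ sin h₀ = 1.4617×0.24362×-0.39779 + 0.96987×0.91748×0.99405 = -0.141653 + 0.884542 = 0.742889.
Q̄ = (S_0/π) × [bracket] = (1361/π) × 0.742889 = 321.83 W/m².
Ratio Q̄_A / Q̄_B = 48.573 / 321.83 = 0.1509.

Q̄_A / Q̄_B ≈ 0.151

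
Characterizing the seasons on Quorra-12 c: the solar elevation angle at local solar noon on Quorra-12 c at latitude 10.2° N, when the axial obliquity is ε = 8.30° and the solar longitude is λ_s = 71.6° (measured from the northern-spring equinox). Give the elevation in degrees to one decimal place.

87.7°

Solar declination: sin δ = sin ε · sin λ_s = sin 8.30° × sin 71.6° = 0.13698, so δ = +7.873°.
At local noon the hour angle is zero, so the zenith angle equals |φ − δ| = |+10.2° − (+7.873°)| = 2.327°.
Elevation = 90° − 2.327° = 87.7°.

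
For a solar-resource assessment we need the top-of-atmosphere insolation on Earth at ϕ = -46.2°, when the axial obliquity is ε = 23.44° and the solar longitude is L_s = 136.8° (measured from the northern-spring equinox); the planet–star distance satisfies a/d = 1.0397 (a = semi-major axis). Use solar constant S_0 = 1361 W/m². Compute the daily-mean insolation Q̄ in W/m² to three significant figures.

Solar declination: sin δ = sin ε · sin L_s = sin 23.44° × sin 136.8° = 0.27230, so δ = +15.801°.
cos h₀ = −tan(-46.2°) tan(+15.801°) = 0.2951, h₀ = 1.2712 rad.
Bracket: h₀ sin ϕ sin δ + cos ϕ cos δ sin h₀ = 1.2712×-0.72176×0.27230 + 0.69214×0.96221×0.95546 = -0.249836 + 0.636321 = 0.386485.
Inverse-square distance factor (a/d)² = 1.0397² = 1.080976.
Q̄ = (S_0/π) × 1.080976 × [bracket] = (1361/π) × 1.080976 × 0.386485 = 181.0 W/m².

Q̄ ≈ 181 W/m²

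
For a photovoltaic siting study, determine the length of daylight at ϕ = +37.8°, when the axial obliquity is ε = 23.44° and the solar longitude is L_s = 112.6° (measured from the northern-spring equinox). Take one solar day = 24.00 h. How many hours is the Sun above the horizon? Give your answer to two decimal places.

Solar declination: sin δ = sin ε · sin L_s = sin 23.44° × sin 112.6° = 0.36724, so δ = +21.546°.
cos h₀ = −tan ϕ · tan δ = −tan(+37.8°) × tan(+21.546°) = -0.3063, so h₀ = 1.8821 rad = 107.83°.
Daylight = 2h₀/(2π) × 24.00 h = (1.8821/π) × 24.00 = 14.38 h.

14.38 h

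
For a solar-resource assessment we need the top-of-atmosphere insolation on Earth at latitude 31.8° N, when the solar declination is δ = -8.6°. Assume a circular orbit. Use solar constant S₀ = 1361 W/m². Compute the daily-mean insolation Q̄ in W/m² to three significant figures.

cos H₀ = −tan(+31.8°) tan(-8.600°) = 0.0938, H₀ = 1.4769 rad.
Bracket: H₀ sin φ sin δ + cos φ cos δ sin H₀ = 1.4769×0.52696×-0.14954 + 0.84989×0.98876×0.99559 = -0.116382 + 0.836631 = 0.720249.
Q̄ = (S₀/π) × [bracket] = (1361/π) × 0.720249 = 312.0 W/m².

Q̄ ≈ 312 W/m²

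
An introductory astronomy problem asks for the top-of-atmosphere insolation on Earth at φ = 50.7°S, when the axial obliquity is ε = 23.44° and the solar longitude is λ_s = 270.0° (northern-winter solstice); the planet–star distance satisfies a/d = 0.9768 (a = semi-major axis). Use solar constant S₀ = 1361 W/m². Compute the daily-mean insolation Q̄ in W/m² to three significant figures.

Solar declination: sin δ = sin ε · sin λ_s = sin 23.44° × sin 270.0° = -0.39779, so δ = -23.440°.
cos H₀ = −tan(-50.7°) tan(-23.440°) = -0.5297, H₀ = 2.1291 rad.
Bracket: H₀ sin φ sin δ + cos φ cos δ sin H₀ = 2.1291×-0.77384×-0.39779 + 0.63338×0.91748×0.84817 = 0.655392 + 0.492883 = 1.148275.
Inverse-square distance factor (a/d)² = 0.9768² = 0.954138.
Q̄ = (S₀/π) × 0.954138 × [bracket] = (1361/π) × 0.954138 × 1.148275 = 474.6 W/m².

Q̄ ≈ 475 W/m²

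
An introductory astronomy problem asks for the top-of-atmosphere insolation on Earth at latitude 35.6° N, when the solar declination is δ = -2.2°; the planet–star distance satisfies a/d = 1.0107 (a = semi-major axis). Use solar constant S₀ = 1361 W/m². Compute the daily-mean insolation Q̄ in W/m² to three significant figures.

Q̄ ≈ 344 W/m²

cos H₀ = −tan(+35.6°) tan(-2.200°) = 0.0275, H₀ = 1.5433 rad.
Bracket: H₀ sin φ sin δ + cos φ cos δ sin H₀ = 1.5433×0.58212×-0.03839 + 0.81310×0.99926×0.99962 = -0.034489 + 0.812190 = 0.777701.
Inverse-square distance factor (a/d)² = 1.0107² = 1.021514.
Q̄ = (S₀/π) × 1.021514 × [bracket] = (1361/π) × 1.021514 × 0.777701 = 344.2 W/m².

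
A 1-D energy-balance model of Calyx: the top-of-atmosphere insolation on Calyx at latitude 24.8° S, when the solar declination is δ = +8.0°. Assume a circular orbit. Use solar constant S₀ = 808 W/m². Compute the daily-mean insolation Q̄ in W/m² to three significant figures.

cos H₀ = −tan(-24.8°) tan(+8.000°) = 0.0649, H₀ = 1.5058 rad.
Bracket: H₀ sin φ sin δ + cos φ cos δ sin H₀ = 1.5058×-0.41945×0.13917 + 0.90778×0.99027×0.99789 = -0.087901 + 0.897051 = 0.809150.
Q̄ = (S₀/π) × [bracket] = (808/π) × 0.809150 = 208.1 W/m².

Q̄ ≈ 208 W/m²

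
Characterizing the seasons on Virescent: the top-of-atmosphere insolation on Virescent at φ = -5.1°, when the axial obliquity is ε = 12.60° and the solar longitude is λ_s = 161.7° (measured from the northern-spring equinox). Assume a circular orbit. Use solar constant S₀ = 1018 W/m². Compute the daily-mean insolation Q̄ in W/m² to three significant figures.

Solar declination: sin δ = sin ε · sin λ_s = sin 12.60° × sin 161.7° = 0.06850, so δ = +3.928°.
cos H₀ = −tan(-5.1°) tan(+3.928°) = 0.0061, H₀ = 1.5647 rad.
Bracket: H₀ sin φ sin δ + cos φ cos δ sin H₀ = 1.5647×-0.08889×0.06850 + 0.99604×0.99765×0.99998 = -0.009527 + 0.993679 = 0.984152.
Q̄ = (S₀/π) × [bracket] = (1018/π) × 0.984152 = 318.9 W/m².

Q̄ ≈ 319 W/m²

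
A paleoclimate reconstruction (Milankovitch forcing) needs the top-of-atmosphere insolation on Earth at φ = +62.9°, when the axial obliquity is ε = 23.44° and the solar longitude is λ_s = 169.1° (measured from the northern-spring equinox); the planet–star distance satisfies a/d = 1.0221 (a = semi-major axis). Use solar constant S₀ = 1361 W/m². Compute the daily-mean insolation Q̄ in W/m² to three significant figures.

Q̄ ≈ 255 W/m²

Solar declination: sin δ = sin ε · sin λ_s = sin 23.44° × sin 169.1° = 0.07522, so δ = +4.314°.
cos H₀ = −tan(+62.9°) tan(+4.314°) = -0.1474, H₀ = 1.7187 rad.
Bracket: H₀ sin φ sin δ + cos φ cos δ sin H₀ = 1.7187×0.89021×0.07522 + 0.45554×0.99717×0.98908 = 0.115087 + 0.449290 = 0.564377.
Inverse-square distance factor (a/d)² = 1.0221² = 1.044688.
Q̄ = (S₀/π) × 1.044688 × [bracket] = (1361/π) × 1.044688 × 0.564377 = 255.4 W/m².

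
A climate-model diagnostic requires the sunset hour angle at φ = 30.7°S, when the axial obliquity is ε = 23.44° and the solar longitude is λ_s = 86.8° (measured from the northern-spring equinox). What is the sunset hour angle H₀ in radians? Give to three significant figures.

Solar declination: sin δ = sin ε · sin λ_s = sin 23.44° × sin 86.8° = 0.39717, so δ = +23.401°.
cos H₀ = −tan φ · tan δ = −tan(-30.7°) × tan(+23.401°) = 0.2570, so H₀ = 1.3109 rad = 75.11°.

H₀ = 1.31 rad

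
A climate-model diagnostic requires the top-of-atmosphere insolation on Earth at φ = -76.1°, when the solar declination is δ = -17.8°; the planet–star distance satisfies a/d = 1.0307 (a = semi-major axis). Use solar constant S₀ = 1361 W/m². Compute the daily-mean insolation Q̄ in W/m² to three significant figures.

Q̄ ≈ 429 W/m²

cos H₀ = −tan(-76.1°) tan(-17.800°) = -1.2974 ≤ −1 ⇒ polar day, H₀ = π.
Bracket: H₀ sin φ sin δ + cos φ cos δ sin H₀ = 3.1416×-0.97072×-0.30570 + 0.24023×0.95213×0.00000 = 0.932267 + 0.000000 = 0.932267.
Inverse-square distance factor (a/d)² = 1.0307² = 1.062342.
Q̄ = (S₀/π) × 1.062342 × [bracket] = (1361/π) × 1.062342 × 0.932267 = 429.1 W/m².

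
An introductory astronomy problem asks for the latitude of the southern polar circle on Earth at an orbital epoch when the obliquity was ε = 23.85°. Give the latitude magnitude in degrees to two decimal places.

66.15°

The polar circle is the lowest latitude that experiences at least one full rotation of continuous darkness at the northern-summer solstice; it lies at |ϕ| = 90° − ε = 90° − 23.85° = 66.15°.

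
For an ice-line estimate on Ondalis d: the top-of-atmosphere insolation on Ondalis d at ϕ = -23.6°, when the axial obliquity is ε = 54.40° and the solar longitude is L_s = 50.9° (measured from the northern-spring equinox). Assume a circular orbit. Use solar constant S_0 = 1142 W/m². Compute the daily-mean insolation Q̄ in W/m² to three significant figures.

Solar declination: sin δ = sin ε · sin L_s = sin 54.40° × sin 50.9° = 0.63100, so δ = +39.124°.
cos h₀ = −tan(-23.6°) tan(+39.124°) = 0.3554, h₀ = 1.2075 rad.
Bracket: h₀ sin ϕ sin δ + cos ϕ cos δ sin h₀ = 1.2075×-0.40035×0.63100 + 0.91636×0.77578×0.93473 = -0.305040 + 0.664494 = 0.359454.
Q̄ = (S_0/π) × [bracket] = (1142/π) × 0.359454 = 130.7 W/m².

Q̄ ≈ 131 W/m²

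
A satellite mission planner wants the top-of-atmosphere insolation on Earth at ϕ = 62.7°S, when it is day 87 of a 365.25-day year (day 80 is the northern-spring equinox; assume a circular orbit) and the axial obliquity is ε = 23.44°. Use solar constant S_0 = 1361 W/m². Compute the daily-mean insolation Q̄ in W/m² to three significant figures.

Q̄ ≈ 170 W/m²

Solar longitude: L_s = 360° × (87 − 80)/365.25 = 6.899°.
sin δ = sin 23.44° × sin 6.899° = 0.04778, so δ = +2.739°.
cos h₀ = −tan(-62.7°) tan(+2.739°) = 0.0927, h₀ = 1.4780 rad.
Bracket: h₀ sin ϕ sin δ + cos ϕ cos δ sin h₀ = 1.4780×-0.88862×0.04778 + 0.45865×0.99886×0.99570 = -0.062753 + 0.456157 = 0.393404.
Q̄ = (S_0/π) × [bracket] = (1361/π) × 0.393404 = 170.4 W/m².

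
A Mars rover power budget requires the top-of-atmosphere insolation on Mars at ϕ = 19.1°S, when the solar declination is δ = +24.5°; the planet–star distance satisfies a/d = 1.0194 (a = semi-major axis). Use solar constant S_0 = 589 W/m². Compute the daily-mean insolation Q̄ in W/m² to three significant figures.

cos h₀ = −tan(-19.1°) tan(+24.500°) = 0.1578, h₀ = 1.4123 rad.
Bracket: h₀ sin ϕ sin δ + cos ϕ cos δ sin h₀ = 1.4123×-0.32722×0.41469 + 0.94495×0.90996×0.98747 = -0.191642 + 0.849093 = 0.657451.
Inverse-square distance factor (a/d)² = 1.0194² = 1.039176.
Q̄ = (S_0/π) × 1.039176 × [bracket] = (589/π) × 1.039176 × 0.657451 = 128.1 W/m².

Q̄ ≈ 128 W/m²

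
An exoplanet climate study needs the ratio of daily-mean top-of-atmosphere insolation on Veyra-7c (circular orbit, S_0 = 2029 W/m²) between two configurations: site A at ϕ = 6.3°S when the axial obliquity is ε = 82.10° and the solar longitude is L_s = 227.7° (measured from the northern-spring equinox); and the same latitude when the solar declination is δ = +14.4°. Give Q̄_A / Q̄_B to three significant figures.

Q̄_A / Q̄_B ≈ 0.878

— Configuration A (ϕ=-6.3°):
Solar declination: sin δ = sin ε · sin L_s = sin 82.10° × sin 227.7° = -0.73261, so δ = -47.106°.
cos h₀ = −tan(-6.3°) tan(-47.106°) = -0.1188, h₀ = 1.6899 rad.
Bracket: h₀ sin ϕ sin δ + cos ϕ cos δ sin h₀ = 1.6899×-0.10973×-0.73261 + 0.99396×0.68065×0.99291 = 0.135850 + 0.671742 = 0.807592.
Q̄ = (S_0/π) × [bracket] = (2029/π) × 0.807592 = 521.58 W/m².
— Configuration B (ϕ=-6.3°):
cos h₀ = −tan(-6.3°) tan(+14.400°) = 0.0283, h₀ = 1.5424 rad.
Bracket: h₀ sin ϕ sin δ + cos ϕ cos δ sin h₀ = 1.5424×-0.10973×0.24869 + 0.99396×0.96858×0.99960 = -0.042090 + 0.962345 = 0.920255.
Q̄ = (S_0/π) × [bracket] = (2029/π) × 0.920255 = 594.35 W/m².
Ratio Q̄_A / Q̄_B = 521.58 / 594.35 = 0.8776.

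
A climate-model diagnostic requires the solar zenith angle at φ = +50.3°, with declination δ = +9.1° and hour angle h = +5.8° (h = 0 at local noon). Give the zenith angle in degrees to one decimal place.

θ_z = 41.5°

cos θ_z = sin φ sin δ + cos φ cos δ cos h = 0.121687 + 0.627499 = 0.749186.
θ_z = arccos(0.749186) = 41.5°.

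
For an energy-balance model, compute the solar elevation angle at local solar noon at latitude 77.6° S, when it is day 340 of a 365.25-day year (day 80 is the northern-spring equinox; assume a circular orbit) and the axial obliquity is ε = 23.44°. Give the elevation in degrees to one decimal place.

35.1°

Solar longitude: λ_s = 360° × (340 − 80)/365.25 = 256.263°.
sin δ = sin 23.44° × sin 256.263° = -0.38641, so δ = -22.731°.
At local noon the hour angle is zero, so the zenith angle equals |φ − δ| = |-77.6° − (-22.731°)| = 54.869°.
Elevation = 90° − 54.869° = 35.1°.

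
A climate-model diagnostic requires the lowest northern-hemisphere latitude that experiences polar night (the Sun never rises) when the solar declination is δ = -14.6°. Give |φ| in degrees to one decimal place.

|φ| = 75.4°

Polar night requires cos H₀ = −tan φ tan δ ≥ 1, i.e. tan φ tan δ ≤ −1.
The boundary is |tan φ| · |tan δ| = 1, so |φ| = 90° − |δ| = 90° − 14.6° = 75.4° in the northern hemisphere.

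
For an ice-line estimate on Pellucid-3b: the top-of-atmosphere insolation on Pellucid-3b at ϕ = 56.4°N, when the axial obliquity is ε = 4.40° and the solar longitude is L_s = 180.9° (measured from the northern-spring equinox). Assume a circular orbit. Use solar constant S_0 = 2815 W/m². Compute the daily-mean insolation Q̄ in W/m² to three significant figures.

Q̄ ≈ 494 W/m²

Solar declination: sin δ = sin ε · sin L_s = sin 4.40° × sin 180.9° = -0.00121, so δ = -0.069°.
cos h₀ = −tan(+56.4°) tan(-0.069°) = 0.0018, h₀ = 1.5690 rad.
Bracket: h₀ sin ϕ sin δ + cos ϕ cos δ sin h₀ = 1.5690×0.83292×-0.00121 + 0.55339×1.00000×1.00000 = -0.001581 + 0.553390 = 0.551809.
Q̄ = (S_0/π) × [bracket] = (2815/π) × 0.551809 = 494.4 W/m².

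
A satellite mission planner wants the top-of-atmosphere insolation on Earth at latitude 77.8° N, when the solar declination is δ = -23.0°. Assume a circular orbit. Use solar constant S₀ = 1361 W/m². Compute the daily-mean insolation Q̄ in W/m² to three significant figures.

cos H₀ = −tan(+77.8°) tan(-23.000°) = 1.9633 ≥ 1 ⇒ polar night, H₀ = 0 and Q̄ = 0.

Q̄ ≈ 0.00 W/m²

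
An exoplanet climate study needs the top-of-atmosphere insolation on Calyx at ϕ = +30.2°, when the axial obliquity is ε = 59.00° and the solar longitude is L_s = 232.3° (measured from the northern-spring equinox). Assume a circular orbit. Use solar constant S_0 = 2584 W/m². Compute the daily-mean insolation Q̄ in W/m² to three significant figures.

Q̄ ≈ 159 W/m²

Solar declination: sin δ = sin ε · sin L_s = sin 59.00° × sin 232.3° = -0.67821, so δ = -42.704°.
cos h₀ = −tan(+30.2°) tan(-42.704°) = 0.5371, h₀ = 1.0038 rad.
Bracket: h₀ sin ϕ sin δ + cos ϕ cos δ sin h₀ = 1.0038×0.50302×-0.67821 + 0.86427×0.73487×0.84349 = -0.342450 + 0.535723 = 0.193273.
Q̄ = (S_0/π) × [bracket] = (2584/π) × 0.193273 = 159.0 W/m².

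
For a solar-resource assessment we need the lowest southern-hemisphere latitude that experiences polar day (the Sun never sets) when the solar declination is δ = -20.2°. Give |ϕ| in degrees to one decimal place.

Polar day requires cos h₀ = −tan ϕ tan δ ≤ −1, i.e. tan ϕ tan δ ≥ 1.
The boundary is |tan ϕ| · |tan δ| = 1, so |ϕ| = 90° − |δ| = 90° − 20.2° = 69.8° in the southern hemisphere.

|ϕ| = 69.8°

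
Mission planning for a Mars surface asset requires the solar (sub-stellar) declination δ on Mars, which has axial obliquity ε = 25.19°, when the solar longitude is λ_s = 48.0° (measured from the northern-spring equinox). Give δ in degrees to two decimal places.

δ = +18.44°

sin δ = sin ε · sin λ_s = sin 25.19° × sin 48.0° = 0.316298.
δ = arcsin(0.316298) = +18.44°.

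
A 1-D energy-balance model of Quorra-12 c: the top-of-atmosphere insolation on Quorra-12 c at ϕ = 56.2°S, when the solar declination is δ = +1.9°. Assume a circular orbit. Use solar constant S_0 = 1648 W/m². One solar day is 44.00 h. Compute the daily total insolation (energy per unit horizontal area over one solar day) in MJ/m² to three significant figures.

cos h₀ = −tan(-56.2°) tan(+1.900°) = 0.0496, h₀ = 1.5212 rad.
Bracket: h₀ sin ϕ sin δ + cos ϕ cos δ sin h₀ = 1.5212×-0.83098×0.03316 + 0.55630×0.99945×0.99877 = -0.041917 + 0.555310 = 0.513393.
Q̄ = (S_0/π) × [bracket] = (1648/π) × 0.513393 = 269.31 W/m².
Daily total = Q̄ × 44.00 h × 3600 s/h = 269.31 × 44.00 × 3600 / 10⁶ = 42.66 MJ/m².

42.7 MJ/m²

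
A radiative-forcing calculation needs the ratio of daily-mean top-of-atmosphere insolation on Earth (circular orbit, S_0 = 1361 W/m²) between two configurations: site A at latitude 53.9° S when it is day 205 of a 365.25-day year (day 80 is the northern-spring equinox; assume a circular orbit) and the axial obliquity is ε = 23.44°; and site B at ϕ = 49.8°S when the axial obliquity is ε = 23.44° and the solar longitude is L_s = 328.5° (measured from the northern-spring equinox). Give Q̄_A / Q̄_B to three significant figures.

Q̄_A / Q̄_B ≈ 0.222

— Configuration A (ϕ=-53.9°):
Solar longitude: L_s = 360° × (205 − 80)/365.25 = 123.203°.
sin δ = sin 23.44° × sin 123.203° = 0.33284, so δ = +19.441°.
cos h₀ = −tan(-53.9°) tan(+19.441°) = 0.4840, h₀ = 1.0655 rad.
Bracket: h₀ sin ϕ sin δ + cos ϕ cos δ sin h₀ = 1.0655×-0.80799×0.33284 + 0.58920×0.94298×0.87505 = -0.286546 + 0.486181 = 0.199635.
Q̄ = (S_0/π) × [bracket] = (1361/π) × 0.199635 = 86.486 W/m².
— Configuration B (ϕ=-49.8°):
Solar declination: sin δ = sin ε · sin L_s = sin 23.44° × sin 328.5° = -0.20784, so δ = -11.996°.
cos h₀ = −tan(-49.8°) tan(-11.996°) = -0.2514, h₀ = 1.8250 rad.
Bracket: h₀ sin ϕ sin δ + cos ϕ cos δ sin h₀ = 1.8250×-0.76380×-0.20784 + 0.64546×0.97816×0.96787 = 0.289715 + 0.611077 = 0.900792.
Q̄ = (S_0/π) × [bracket] = (1361/π) × 0.900792 = 390.24 W/m².
Ratio Q̄_A / Q̄_B = 86.486 / 390.24 = 0.2216.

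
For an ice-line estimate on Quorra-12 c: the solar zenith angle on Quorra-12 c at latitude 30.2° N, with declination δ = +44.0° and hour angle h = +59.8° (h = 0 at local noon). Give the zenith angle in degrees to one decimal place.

θ_z = 48.5°

cos θ_z = sin φ sin δ + cos φ cos δ cos h = 0.349427 + 0.312731 = 0.662158.
θ_z = arccos(0.662158) = 48.5°.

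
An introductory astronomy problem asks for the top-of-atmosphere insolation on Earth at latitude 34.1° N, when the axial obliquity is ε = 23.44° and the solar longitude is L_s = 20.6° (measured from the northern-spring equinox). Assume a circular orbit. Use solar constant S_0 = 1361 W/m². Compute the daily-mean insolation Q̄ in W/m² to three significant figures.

Solar declination: sin δ = sin ε · sin L_s = sin 23.44° × sin 20.6° = 0.13996, so δ = +8.045°.
cos h₀ = −tan(+34.1°) tan(+8.045°) = -0.0957, h₀ = 1.6666 rad.
Bracket: h₀ sin ϕ sin δ + cos ϕ cos δ sin h₀ = 1.6666×0.56064×0.13996 + 0.82806×0.99016×0.99541 = 0.130773 + 0.816148 = 0.946921.
Q̄ = (S_0/π) × [bracket] = (1361/π) × 0.946921 = 410.2 W/m².

Q̄ ≈ 410 W/m²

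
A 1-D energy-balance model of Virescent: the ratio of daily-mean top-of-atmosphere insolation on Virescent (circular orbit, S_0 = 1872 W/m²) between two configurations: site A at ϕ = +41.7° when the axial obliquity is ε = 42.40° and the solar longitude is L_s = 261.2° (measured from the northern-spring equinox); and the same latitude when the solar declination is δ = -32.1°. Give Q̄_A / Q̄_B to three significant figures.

— Configuration A (ϕ=+41.7°):
Solar declination: sin δ = sin ε · sin L_s = sin 42.40° × sin 261.2° = -0.66636, so δ = -41.787°.
cos h₀ = −tan(+41.7°) tan(-41.787°) = 0.7963, h₀ = 0.6497 rad.
Bracket: h₀ sin ϕ sin δ + cos ϕ cos δ sin h₀ = 0.6497×0.66523×-0.66636 + 0.74664×0.74563×0.60496 = -0.288001 + 0.336792 = 0.048791.
Q̄ = (S_0/π) × [bracket] = (1872/π) × 0.048791 = 29.073 W/m².
— Configuration B (ϕ=+41.7°):
cos h₀ = −tan(+41.7°) tan(-32.100°) = 0.5589, h₀ = 0.9777 rad.
Bracket: h₀ sin ϕ sin δ + cos ϕ cos δ sin h₀ = 0.9777×0.66523×-0.53140 + 0.74664×0.84712×0.82923 = -0.345620 + 0.524483 = 0.178863.
Q̄ = (S_0/π) × [bracket] = (1872/π) × 0.178863 = 106.58 W/m².
Ratio Q̄_A / Q̄_B = 29.073 / 106.58 = 0.2728.

Q̄_A / Q̄_B ≈ 0.273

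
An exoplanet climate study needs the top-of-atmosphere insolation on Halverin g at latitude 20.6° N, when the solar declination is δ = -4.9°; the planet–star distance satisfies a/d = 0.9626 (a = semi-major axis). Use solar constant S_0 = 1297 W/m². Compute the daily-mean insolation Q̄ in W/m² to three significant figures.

Q̄ ≈ 339 W/m²

cos h₀ = −tan(+20.6°) tan(-4.900°) = 0.0322, h₀ = 1.5386 rad.
Bracket: h₀ sin ϕ sin δ + cos ϕ cos δ sin h₀ = 1.5386×0.35184×-0.08542 + 0.93606×0.99635×0.99948 = -0.046241 + 0.932158 = 0.885917.
Inverse-square distance factor (a/d)² = 0.9626² = 0.926599.
Q̄ = (S_0/π) × 0.926599 × [bracket] = (1297/π) × 0.926599 × 0.885917 = 338.9 W/m².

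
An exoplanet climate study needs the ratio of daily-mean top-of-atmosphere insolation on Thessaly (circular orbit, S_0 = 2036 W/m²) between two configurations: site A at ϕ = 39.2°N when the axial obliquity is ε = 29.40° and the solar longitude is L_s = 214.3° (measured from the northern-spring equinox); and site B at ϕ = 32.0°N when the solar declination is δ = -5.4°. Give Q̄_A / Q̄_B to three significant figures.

— Configuration A (ϕ=+39.2°):
Solar declination: sin δ = sin ε · sin L_s = sin 29.40° × sin 214.3° = -0.27664, so δ = -16.060°.
cos h₀ = −tan(+39.2°) tan(-16.060°) = 0.2348, h₀ = 1.3338 rad.
Bracket: h₀ sin ϕ sin δ + cos ϕ cos δ sin h₀ = 1.3338×0.63203×-0.27664 + 0.77494×0.96097×0.97205 = -0.233208 + 0.723880 = 0.490672.
Q̄ = (S_0/π) × [bracket] = (2036/π) × 0.490672 = 317.99 W/m².
— Configuration B (ϕ=+32.0°):
cos h₀ = −tan(+32.0°) tan(-5.400°) = 0.0591, h₀ = 1.5117 rad.
Bracket: h₀ sin ϕ sin δ + cos ϕ cos δ sin h₀ = 1.5117×0.52992×-0.09411 + 0.84805×0.99556×0.99825 = -0.075390 + 0.842807 = 0.767417.
Q̄ = (S_0/π) × [bracket] = (2036/π) × 0.767417 = 497.35 W/m².
Ratio Q̄_A / Q̄_B = 317.99 / 497.35 = 0.6394.

Q̄_A / Q̄_B ≈ 0.639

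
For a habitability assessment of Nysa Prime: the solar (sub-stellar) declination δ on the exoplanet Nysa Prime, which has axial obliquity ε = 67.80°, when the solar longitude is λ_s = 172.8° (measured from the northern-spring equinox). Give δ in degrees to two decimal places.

sin δ = sin ε · sin λ_s = sin 67.80° × sin 172.8° = 0.116042.
δ = arcsin(0.116042) = +6.66°.

δ = +6.66°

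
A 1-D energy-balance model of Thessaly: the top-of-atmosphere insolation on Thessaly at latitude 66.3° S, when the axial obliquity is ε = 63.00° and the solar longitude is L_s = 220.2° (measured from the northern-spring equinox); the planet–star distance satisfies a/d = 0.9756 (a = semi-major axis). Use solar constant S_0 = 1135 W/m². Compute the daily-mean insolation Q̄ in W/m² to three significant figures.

Q̄ ≈ 569 W/m²

Solar declination: sin δ = sin ε · sin L_s = sin 63.00° × sin 220.2° = -0.57511, so δ = -35.107°.
cos h₀ = −tan(-66.3°) tan(-35.107°) = -1.6015 ≤ −1 ⇒ polar day, h₀ = π.
Bracket: h₀ sin ϕ sin δ + cos ϕ cos δ sin h₀ = 3.1416×-0.91566×-0.57511 + 0.40195×0.81808×0.00000 = 1.654383 + 0.000000 = 1.654383.
Inverse-square distance factor (a/d)² = 0.9756² = 0.951795.
Q̄ = (S_0/π) × 0.951795 × [bracket] = (1135/π) × 0.951795 × 1.654383 = 568.9 W/m².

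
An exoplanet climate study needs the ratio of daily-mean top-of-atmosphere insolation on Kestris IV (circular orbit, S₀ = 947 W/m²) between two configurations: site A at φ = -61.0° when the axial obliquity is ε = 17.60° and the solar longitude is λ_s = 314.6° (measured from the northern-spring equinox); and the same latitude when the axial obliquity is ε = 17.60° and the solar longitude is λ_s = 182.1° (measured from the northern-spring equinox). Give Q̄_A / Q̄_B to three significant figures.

Q̄_A / Q̄_B ≈ 1.61

— Configuration A (φ=-61.0°):
Solar declination: sin δ = sin ε · sin λ_s = sin 17.60° × sin 314.6° = -0.21530, so δ = -12.433°.
cos H₀ = −tan(-61.0°) tan(-12.433°) = -0.3977, H₀ = 1.9798 rad.
Bracket: H₀ sin φ sin δ + cos φ cos δ sin H₀ = 1.9798×-0.87462×-0.21530 + 0.48481×0.97655×0.91750 = 0.372808 + 0.434382 = 0.807190.
Q̄ = (S₀/π) × [bracket] = (947/π) × 0.807190 = 243.32 W/m².
— Configuration B (φ=-61.0°):
Solar declination: sin δ = sin ε · sin λ_s = sin 17.60° × sin 182.1° = -0.01108, so δ = -0.635°.
cos H₀ = −tan(-61.0°) tan(-0.635°) = -0.0200, H₀ = 1.5908 rad.
Bracket: H₀ sin φ sin δ + cos φ cos δ sin H₀ = 1.5908×-0.87462×-0.01108 + 0.48481×0.99994×0.99980 = 0.015416 + 0.484684 = 0.500100.
Q̄ = (S₀/π) × [bracket] = (947/π) × 0.500100 = 150.75 W/m².
Ratio Q̄_A / Q̄_B = 243.32 / 150.75 = 1.614.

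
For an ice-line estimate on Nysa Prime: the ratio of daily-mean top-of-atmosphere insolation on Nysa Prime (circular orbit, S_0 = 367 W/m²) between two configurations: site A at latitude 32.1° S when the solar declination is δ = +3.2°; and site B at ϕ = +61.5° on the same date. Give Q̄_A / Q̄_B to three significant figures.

Q̄_A / Q̄_B ≈ 1.44

— Configuration A (ϕ=-32.1°):
cos h₀ = −tan(-32.1°) tan(+3.200°) = 0.0351, h₀ = 1.5357 rad.
Bracket: h₀ sin ϕ sin δ + cos ϕ cos δ sin h₀ = 1.5357×-0.53140×0.05582 + 0.84712×0.99844×0.99938 = -0.045553 + 0.845274 = 0.799721.
Q̄ = (S_0/π) × [bracket] = (367/π) × 0.799721 = 93.423 W/m².
— Configuration B (ϕ=+61.5°):
cos h₀ = −tan(+61.5°) tan(+3.200°) = -0.1030, h₀ = 1.6740 rad.
Bracket: h₀ sin ϕ sin δ + cos ϕ cos δ sin h₀ = 1.6740×0.87882×0.05582 + 0.47716×0.99844×0.99468 = 0.082119 + 0.473881 = 0.556000.
Q̄ = (S_0/π) × [bracket] = (367/π) × 0.556000 = 64.952 W/m².
Ratio Q̄_A / Q̄_B = 93.423 / 64.952 = 1.438.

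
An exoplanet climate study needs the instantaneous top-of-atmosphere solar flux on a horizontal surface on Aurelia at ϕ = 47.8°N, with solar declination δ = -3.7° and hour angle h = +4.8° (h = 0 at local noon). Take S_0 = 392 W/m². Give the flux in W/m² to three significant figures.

cos θ_z = sin ϕ sin δ + cos ϕ cos δ cos h = -0.047806 + 0.667970 = 0.620164.
Flux = S_0 · cos θ_z = 392 × 0.620164 = 243.1 W/m².

243 W/m²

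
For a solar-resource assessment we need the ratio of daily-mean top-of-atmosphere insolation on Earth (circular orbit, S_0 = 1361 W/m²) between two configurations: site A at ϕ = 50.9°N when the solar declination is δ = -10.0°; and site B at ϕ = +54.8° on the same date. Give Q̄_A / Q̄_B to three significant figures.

— Configuration A (ϕ=+50.9°):
cos h₀ = −tan(+50.9°) tan(-10.000°) = 0.2170, h₀ = 1.3521 rad.
Bracket: h₀ sin ϕ sin δ + cos ϕ cos δ sin h₀ = 1.3521×0.77605×-0.17365 + 0.63068×0.98481×0.97618 = -0.182210 + 0.606305 = 0.424095.
Q̄ = (S_0/π) × [bracket] = (1361/π) × 0.424095 = 183.73 W/m².
— Configuration B (ϕ=+54.8°):
cos h₀ = −tan(+54.8°) tan(-10.000°) = 0.2500, h₀ = 1.3182 rad.
Bracket: h₀ sin ϕ sin δ + cos ϕ cos δ sin h₀ = 1.3182×0.81714×-0.17365 + 0.57643×0.98481×0.96826 = -0.187048 + 0.549656 = 0.362608.
Q̄ = (S_0/π) × [bracket] = (1361/π) × 0.362608 = 157.09 W/m².
Ratio Q̄_A / Q̄_B = 183.73 / 157.09 = 1.170.

Q̄_A / Q̄_B ≈ 1.17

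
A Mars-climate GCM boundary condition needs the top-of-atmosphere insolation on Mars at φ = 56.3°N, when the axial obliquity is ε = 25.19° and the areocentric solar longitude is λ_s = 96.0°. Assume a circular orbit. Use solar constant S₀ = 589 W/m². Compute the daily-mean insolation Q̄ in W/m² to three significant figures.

Q̄ ≈ 222 W/m²

sin δ = sin 25.19° × sin 96.0° = 0.42329, so δ = +25.042°.
cos H₀ = −tan(+56.3°) tan(+25.042°) = -0.7006, H₀ = 2.3470 rad.
Bracket: H₀ sin φ sin δ + cos φ cos δ sin H₀ = 2.3470×0.83195×0.42329 + 0.55484×0.90599×0.71360 = 0.826510 + 0.358712 = 1.185222.
Q̄ = (S₀/π) × [bracket] = (589/π) × 1.185222 = 222.2 W/m².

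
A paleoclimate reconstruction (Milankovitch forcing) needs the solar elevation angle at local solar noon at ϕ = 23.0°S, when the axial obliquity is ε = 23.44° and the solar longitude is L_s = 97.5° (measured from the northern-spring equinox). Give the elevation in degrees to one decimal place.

43.8°

Solar declination: sin δ = sin ε · sin L_s = sin 23.44° × sin 97.5° = 0.39439, so δ = +23.228°.
At local noon the hour angle is zero, so the zenith angle equals |ϕ − δ| = |-23.0° − (+23.228°)| = 46.228°.
Elevation = 90° − 46.228° = 43.8°.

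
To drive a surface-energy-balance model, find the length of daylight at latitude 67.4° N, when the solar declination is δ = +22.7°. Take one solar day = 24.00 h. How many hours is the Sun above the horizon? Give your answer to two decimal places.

24.00 h

Sunrise equation: cos H₀ = −tan φ · tan δ = -1.0049 ≤ −1, so the Sun never sets (polar day) and H₀ = π.
Daylight = 2H₀/(2π) × 24.00 h = (3.1416/π) × 24.00 = 24.00 h.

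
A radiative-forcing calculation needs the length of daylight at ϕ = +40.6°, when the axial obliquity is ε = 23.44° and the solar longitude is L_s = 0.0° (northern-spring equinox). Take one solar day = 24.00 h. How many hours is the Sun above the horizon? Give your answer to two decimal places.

Solar declination: sin δ = sin ε · sin L_s = sin 23.44° × sin 0.0° = 0.00000, so δ = +0.000°.
cos h₀ = −tan ϕ · tan δ = −tan(+40.6°) × tan(+0.000°) = -0.0000, so h₀ = 1.5708 rad = 90.00°.
Daylight = 2h₀/(2π) × 24.00 h = (1.5708/π) × 24.00 = 12.00 h.

12.00 h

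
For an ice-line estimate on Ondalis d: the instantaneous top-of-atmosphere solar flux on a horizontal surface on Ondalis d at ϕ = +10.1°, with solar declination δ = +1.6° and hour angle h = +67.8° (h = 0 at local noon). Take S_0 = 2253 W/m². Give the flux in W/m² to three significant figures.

849 W/m²

cos θ_z = sin ϕ sin δ + cos ϕ cos δ cos h = 0.004897 + 0.371840 = 0.376737.
Flux = S_0 · cos θ_z = 2253 × 0.376737 = 848.8 W/m².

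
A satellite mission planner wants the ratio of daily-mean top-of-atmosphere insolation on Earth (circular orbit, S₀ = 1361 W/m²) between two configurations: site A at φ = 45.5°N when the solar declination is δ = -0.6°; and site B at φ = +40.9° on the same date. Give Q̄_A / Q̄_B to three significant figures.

Q̄_A / Q̄_B ≈ 0.925

— Configuration A (φ=+45.5°):
cos H₀ = −tan(+45.5°) tan(-0.600°) = 0.0107, H₀ = 1.5601 rad.
Bracket: H₀ sin φ sin δ + cos φ cos δ sin H₀ = 1.5601×0.71325×-0.01047 + 0.70091×0.99995×0.99994 = -0.011650 + 0.700833 = 0.689183.
Q̄ = (S₀/π) × [bracket] = (1361/π) × 0.689183 = 298.57 W/m².
— Configuration B (φ=+40.9°):
cos H₀ = −tan(+40.9°) tan(-0.600°) = 0.0091, H₀ = 1.5617 rad.
Bracket: H₀ sin φ sin δ + cos φ cos δ sin H₀ = 1.5617×0.65474×-0.01047 + 0.75585×0.99995×0.99996 = -0.010706 + 0.755782 = 0.745076.
Q̄ = (S₀/π) × [bracket] = (1361/π) × 0.745076 = 322.78 W/m².
Ratio Q̄_A / Q̄_B = 298.57 / 322.78 = 0.9250.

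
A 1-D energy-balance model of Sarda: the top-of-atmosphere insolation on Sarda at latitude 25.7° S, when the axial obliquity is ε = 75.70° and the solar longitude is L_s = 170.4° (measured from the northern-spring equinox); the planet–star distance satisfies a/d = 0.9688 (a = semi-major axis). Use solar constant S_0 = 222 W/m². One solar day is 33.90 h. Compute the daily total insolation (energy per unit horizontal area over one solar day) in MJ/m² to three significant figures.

6.33 MJ/m²

Solar declination: sin δ = sin ε · sin L_s = sin 75.70° × sin 170.4° = 0.16160, so δ = +9.300°.
cos h₀ = −tan(-25.7°) tan(+9.300°) = 0.0788, h₀ = 1.4919 rad.
Bracket: h₀ sin ϕ sin δ + cos ϕ cos δ sin h₀ = 1.4919×-0.43366×0.16160 + 0.90108×0.98686×0.99689 = -0.104552 + 0.886474 = 0.781922.
Inverse-square distance factor (a/d)² = 0.9688² = 0.938573.
Q̄ = (S_0/π) × 0.938573 × [bracket] = (222/π) × 0.938573 × 0.781922 = 51.860 W/m².
Daily total = Q̄ × 33.90 h × 3600 s/h = 51.860 × 33.90 × 3600 / 10⁶ = 6.329 MJ/m².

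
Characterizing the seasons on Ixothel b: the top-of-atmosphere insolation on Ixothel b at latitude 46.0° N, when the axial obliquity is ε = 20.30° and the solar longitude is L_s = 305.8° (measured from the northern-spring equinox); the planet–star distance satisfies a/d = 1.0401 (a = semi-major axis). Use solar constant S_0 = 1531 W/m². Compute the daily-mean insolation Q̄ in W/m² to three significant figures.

Solar declination: sin δ = sin ε · sin L_s = sin 20.30° × sin 305.8° = -0.28139, so δ = -16.343°.
cos h₀ = −tan(+46.0°) tan(-16.343°) = 0.3037, h₀ = 1.2623 rad.
Bracket: h₀ sin ϕ sin δ + cos ϕ cos δ sin h₀ = 1.2623×0.71934×-0.28139 + 0.69466×0.95959×0.95278 = -0.255509 + 0.635112 = 0.379603.
Inverse-square distance factor (a/d)² = 1.0401² = 1.081808.
Q̄ = (S_0/π) × 1.081808 × [bracket] = (1531/π) × 1.081808 × 0.379603 = 200.1 W/m².

Q̄ ≈ 200 W/m²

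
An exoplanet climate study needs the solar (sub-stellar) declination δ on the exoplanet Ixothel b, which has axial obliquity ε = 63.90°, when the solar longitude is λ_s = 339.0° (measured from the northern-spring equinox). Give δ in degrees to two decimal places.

sin δ = sin ε · sin λ_s = sin 63.90° × sin 339.0° = -0.321824.
δ = arcsin(-0.321824) = -18.77°.

δ = -18.77°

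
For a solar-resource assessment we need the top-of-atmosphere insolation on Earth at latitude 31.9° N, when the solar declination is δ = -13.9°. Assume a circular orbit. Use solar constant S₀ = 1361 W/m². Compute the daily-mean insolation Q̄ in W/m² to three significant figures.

cos H₀ = −tan(+31.9°) tan(-13.900°) = 0.1540, H₀ = 1.4161 rad.
Bracket: H₀ sin φ sin δ + cos φ cos δ sin H₀ = 1.4161×0.52844×-0.24023 + 0.84897×0.97072×0.98806 = -0.179770 + 0.814272 = 0.634502.
Q̄ = (S₀/π) × [bracket] = (1361/π) × 0.634502 = 274.9 W/m².

Q̄ ≈ 275 W/m²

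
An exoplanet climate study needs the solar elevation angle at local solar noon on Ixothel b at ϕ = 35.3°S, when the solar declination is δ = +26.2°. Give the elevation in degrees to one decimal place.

At local noon the hour angle is zero, so the zenith angle equals |ϕ − δ| = |-35.3° − (+26.200°)| = 61.500°.
Elevation = 90° − 61.500° = 28.5°.

28.5°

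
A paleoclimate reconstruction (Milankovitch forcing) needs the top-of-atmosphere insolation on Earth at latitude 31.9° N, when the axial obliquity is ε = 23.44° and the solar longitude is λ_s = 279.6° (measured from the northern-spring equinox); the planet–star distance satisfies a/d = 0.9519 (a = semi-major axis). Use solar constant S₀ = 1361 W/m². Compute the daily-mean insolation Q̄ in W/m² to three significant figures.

Solar declination: sin δ = sin ε · sin λ_s = sin 23.44° × sin 279.6° = -0.39222, so δ = -23.093°.
cos H₀ = −tan(+31.9°) tan(-23.093°) = 0.2654, H₀ = 1.3022 rad.
Bracket: H₀ sin φ sin δ + cos φ cos δ sin H₀ = 1.3022×0.52844×-0.39222 + 0.84897×0.91987×0.96414 = -0.269900 + 0.752937 = 0.483037.
Inverse-square distance factor (a/d)² = 0.9519² = 0.906114.
Q̄ = (S₀/π) × 0.906114 × [bracket] = (1361/π) × 0.906114 × 0.483037 = 189.6 W/m².

Q̄ ≈ 190 W/m²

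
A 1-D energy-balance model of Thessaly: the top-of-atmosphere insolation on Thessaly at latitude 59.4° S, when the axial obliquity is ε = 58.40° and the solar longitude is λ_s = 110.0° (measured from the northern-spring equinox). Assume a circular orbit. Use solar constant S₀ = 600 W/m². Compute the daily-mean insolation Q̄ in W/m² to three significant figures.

Q̄ ≈ 0.00 W/m²

Solar declination: sin δ = sin ε · sin λ_s = sin 58.40° × sin 110.0° = 0.80036, so δ = +53.165°.
cos H₀ = −tan(-59.4°) tan(+53.165°) = 2.2574 ≥ 1 ⇒ polar night, H₀ = 0 and Q̄ = 0.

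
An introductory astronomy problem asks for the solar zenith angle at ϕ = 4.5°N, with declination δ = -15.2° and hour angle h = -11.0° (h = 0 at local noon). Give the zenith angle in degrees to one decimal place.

θ_z = 22.5°

cos θ_z = sin ϕ sin δ + cos ϕ cos δ cos h = -0.020571 + 0.944366 = 0.923795.
θ_z = arccos(0.923795) = 22.5°.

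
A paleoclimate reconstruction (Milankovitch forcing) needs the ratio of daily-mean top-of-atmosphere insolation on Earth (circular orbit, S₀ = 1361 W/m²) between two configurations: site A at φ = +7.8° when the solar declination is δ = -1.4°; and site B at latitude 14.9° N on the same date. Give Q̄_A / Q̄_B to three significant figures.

— Configuration A (φ=+7.8°):
cos H₀ = −tan(+7.8°) tan(-1.400°) = 0.0033, H₀ = 1.5674 rad.
Bracket: H₀ sin φ sin δ + cos φ cos δ sin H₀ = 1.5674×0.13572×-0.02443 + 0.99075×0.99970×0.99999 = -0.005197 + 0.990443 = 0.985246.
Q̄ = (S₀/π) × [bracket] = (1361/π) × 0.985246 = 426.83 W/m².
— Configuration B (φ=+14.9°):
cos H₀ = −tan(+14.9°) tan(-1.400°) = 0.0065, H₀ = 1.5643 rad.
Bracket: H₀ sin φ sin δ + cos φ cos δ sin H₀ = 1.5643×0.25713×-0.02443 + 0.96638×0.99970×0.99998 = -0.009826 + 0.966071 = 0.956245.
Q̄ = (S₀/π) × [bracket] = (1361/π) × 0.956245 = 414.26 W/m².
Ratio Q̄_A / Q̄_B = 426.83 / 414.26 = 1.030.

Q̄_A / Q̄_B ≈ 1.03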